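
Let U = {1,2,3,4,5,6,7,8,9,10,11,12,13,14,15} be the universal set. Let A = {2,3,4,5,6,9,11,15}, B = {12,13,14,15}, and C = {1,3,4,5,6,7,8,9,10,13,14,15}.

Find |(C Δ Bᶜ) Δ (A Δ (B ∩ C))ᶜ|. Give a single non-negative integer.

Bᶜ = {1,2,3,4,5,6,7,8,9,10,11}
C Δ Bᶜ = {2,11,13,14,15}
B ∩ C = {13,14,15}
A Δ (B ∩ C) = {2,3,4,5,6,9,11,13,14}
(A Δ (B ∩ C))ᶜ = {1,7,8,10,12,15}
(C Δ Bᶜ) Δ (A Δ (B ∩ C))ᶜ = {1,2,7,8,10,11,12,13,14}
|(C Δ Bᶜ) Δ (A Δ (B ∩ C))ᶜ| = 9

9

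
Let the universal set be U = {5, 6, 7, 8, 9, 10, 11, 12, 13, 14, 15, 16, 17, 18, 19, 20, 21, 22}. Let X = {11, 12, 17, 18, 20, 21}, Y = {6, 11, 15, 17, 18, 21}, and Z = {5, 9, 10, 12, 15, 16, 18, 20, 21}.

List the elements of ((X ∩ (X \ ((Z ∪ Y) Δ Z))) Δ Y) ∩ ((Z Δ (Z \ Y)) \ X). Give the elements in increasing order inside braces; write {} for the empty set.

Z ∪ Y = {5, 6, 9, 10, 11, 12, 15, 16, 17, 18, 20, 21}
(Z ∪ Y) Δ Z = {6, 11, 17}
X \ ((Z ∪ Y) Δ Z) = {12, 18, 20, 21}
X ∩ (X \ ((Z ∪ Y) Δ Z)) = {12, 18, 20, 21}
(X ∩ (X \ ((Z ∪ Y) Δ Z))) Δ Y = {6, 11, 12, 15, 17, 20}
Z \ Y = {5, 9, 10, 12, 16, 20}
Z Δ (Z \ Y) = {15, 18, 21}
(Z Δ (Z \ Y)) \ X = {15}
((X ∩ (X \ ((Z ∪ Y) Δ Z))) Δ Y) ∩ ((Z Δ (Z \ Y)) \ X) = {15}

{15}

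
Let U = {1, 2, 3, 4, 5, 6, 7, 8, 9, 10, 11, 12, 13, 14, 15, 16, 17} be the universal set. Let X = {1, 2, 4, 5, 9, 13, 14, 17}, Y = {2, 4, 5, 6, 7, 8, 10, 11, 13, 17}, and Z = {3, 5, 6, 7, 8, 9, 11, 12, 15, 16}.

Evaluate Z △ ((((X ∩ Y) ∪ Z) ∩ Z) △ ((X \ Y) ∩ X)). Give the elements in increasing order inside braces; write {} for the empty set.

{1, 9, 14}

X ∩ Y = {2, 4, 5, 13, 17}
(X ∩ Y) ∪ Z = {2, 3, 4, 5, 6, 7, 8, 9, 11, 12, 13, 15, 16, 17}
((X ∩ Y) ∪ Z) ∩ Z = {3, 5, 6, 7, 8, 9, 11, 12, 15, 16}
X \ Y = {1, 9, 14}
(X \ Y) ∩ X = {1, 9, 14}
(((X ∩ Y) ∪ Z) ∩ Z) △ ((X \ Y) ∩ X) = {1, 3, 5, 6, 7, 8, 11, 12, 14, 15, 16}
Z △ ((((X ∩ Y) ∪ Z) ∩ Z) △ ((X \ Y) ∩ X)) = {1, 9, 14}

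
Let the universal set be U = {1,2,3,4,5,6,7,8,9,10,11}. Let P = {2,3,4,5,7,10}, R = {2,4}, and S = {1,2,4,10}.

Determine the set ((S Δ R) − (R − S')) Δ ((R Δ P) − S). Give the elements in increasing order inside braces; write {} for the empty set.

S Δ R = {1,10}
S' = {3,5,6,7,8,9,11}
R − S' = {2,4}
(S Δ R) − (R − S') = {1,10}
R Δ P = {3,5,7,10}
(R Δ P) − S = {3,5,7}
((S Δ R) − (R − S')) Δ ((R Δ P) − S) = {1,3,5,7,10}

{1,3,5,7,10}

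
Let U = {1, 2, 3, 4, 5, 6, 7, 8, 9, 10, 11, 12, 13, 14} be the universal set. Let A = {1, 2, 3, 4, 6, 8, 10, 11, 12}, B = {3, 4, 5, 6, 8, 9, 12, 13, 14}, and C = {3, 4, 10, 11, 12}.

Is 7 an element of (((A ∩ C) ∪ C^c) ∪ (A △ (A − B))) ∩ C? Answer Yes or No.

7 ∉ A and 7 ∉ C, so 7 ∉ A ∩ C
7 ∉ C, so 7 ∈ C^c
7 ∉ (A ∩ C) and 7 ∈ C^c, so 7 ∈ (A ∩ C) ∪ C^c
7 ∉ A and 7 ∉ B, so 7 ∉ A − B
7 ∉ A and 7 ∉ (A − B), so 7 ∉ A △ (A − B)
7 ∈ ((A ∩ C) ∪ C^c) and 7 ∉ (A △ (A − B)), so 7 ∈ ((A ∩ C) ∪ C^c) ∪ (A △ (A − B))
7 ∈ (((A ∩ C) ∪ C^c) ∪ (A △ (A − B))) and 7 ∉ C, so 7 ∉ (((A ∩ C) ∪ C^c) ∪ (A △ (A − B))) ∩ C

No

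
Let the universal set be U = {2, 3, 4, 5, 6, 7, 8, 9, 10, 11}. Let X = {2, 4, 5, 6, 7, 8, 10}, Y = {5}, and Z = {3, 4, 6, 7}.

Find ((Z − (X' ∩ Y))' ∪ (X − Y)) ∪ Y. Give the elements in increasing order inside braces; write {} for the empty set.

{2, 4, 5, 6, 7, 8, 9, 10, 11}

X' = {3, 9, 11}
X' ∩ Y = {}
Z − (X' ∩ Y) = {3, 4, 6, 7}
(Z − (X' ∩ Y))' = {2, 5, 8, 9, 10, 11}
X − Y = {2, 4, 6, 7, 8, 10}
(Z − (X' ∩ Y))' ∪ (X − Y) = {2, 4, 5, 6, 7, 8, 9, 10, 11}
((Z − (X' ∩ Y))' ∪ (X − Y)) ∪ Y = {2, 4, 5, 6, 7, 8, 9, 10, 11}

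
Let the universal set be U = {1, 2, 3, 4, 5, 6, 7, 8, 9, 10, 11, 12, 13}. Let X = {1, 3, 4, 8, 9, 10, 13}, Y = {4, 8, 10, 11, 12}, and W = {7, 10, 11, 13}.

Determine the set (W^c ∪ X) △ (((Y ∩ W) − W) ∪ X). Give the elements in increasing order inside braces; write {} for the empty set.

W^c = {1, 2, 3, 4, 5, 6, 8, 9, 12}
W^c ∪ X = {1, 2, 3, 4, 5, 6, 8, 9, 10, 12, 13}
Y ∩ W = {10, 11}
(Y ∩ W) − W = {}
((Y ∩ W) − W) ∪ X = {1, 3, 4, 8, 9, 10, 13}
(W^c ∪ X) △ (((Y ∩ W) − W) ∪ X) = {2, 5, 6, 12}

{2, 5, 6, 12}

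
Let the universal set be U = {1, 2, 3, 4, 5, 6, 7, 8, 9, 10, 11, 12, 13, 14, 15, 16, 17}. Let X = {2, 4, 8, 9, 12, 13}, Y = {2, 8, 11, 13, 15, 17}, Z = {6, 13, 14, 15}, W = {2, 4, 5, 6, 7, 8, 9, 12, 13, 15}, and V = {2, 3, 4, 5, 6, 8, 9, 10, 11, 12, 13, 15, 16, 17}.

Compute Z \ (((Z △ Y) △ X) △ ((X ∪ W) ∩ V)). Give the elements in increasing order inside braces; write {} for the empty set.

{6, 13}

Z △ Y = {2, 6, 8, 11, 14, 17}
(Z △ Y) △ X = {4, 6, 9, 11, 12, 13, 14, 17}
X ∪ W = {2, 4, 5, 6, 7, 8, 9, 12, 13, 15}
(X ∪ W) ∩ V = {2, 4, 5, 6, 8, 9, 12, 13, 15}
((Z △ Y) △ X) △ ((X ∪ W) ∩ V) = {2, 5, 8, 11, 14, 15, 17}
Z \ (((Z △ Y) △ X) △ ((X ∪ W) ∩ V)) = {6, 13}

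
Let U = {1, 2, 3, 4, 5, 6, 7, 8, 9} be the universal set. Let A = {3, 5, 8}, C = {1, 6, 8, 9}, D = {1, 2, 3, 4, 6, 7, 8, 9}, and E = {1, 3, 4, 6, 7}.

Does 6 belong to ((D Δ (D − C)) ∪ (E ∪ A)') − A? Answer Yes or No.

Yes

6 ∈ D and 6 ∈ C, so 6 ∉ D − C
6 ∈ D and 6 ∉ (D − C), so 6 ∈ D Δ (D − C)
6 ∈ E and 6 ∉ A, so 6 ∈ E ∪ A
6 ∉ (E ∪ A)' since 6 ∈ (E ∪ A)
6 ∈ (D Δ (D − C)) and 6 ∉ (E ∪ A)', so 6 ∈ (D Δ (D − C)) ∪ (E ∪ A)'
6 ∈ ((D Δ (D − C)) ∪ (E ∪ A)') and 6 ∉ A, so 6 ∈ ((D Δ (D − C)) ∪ (E ∪ A)') − A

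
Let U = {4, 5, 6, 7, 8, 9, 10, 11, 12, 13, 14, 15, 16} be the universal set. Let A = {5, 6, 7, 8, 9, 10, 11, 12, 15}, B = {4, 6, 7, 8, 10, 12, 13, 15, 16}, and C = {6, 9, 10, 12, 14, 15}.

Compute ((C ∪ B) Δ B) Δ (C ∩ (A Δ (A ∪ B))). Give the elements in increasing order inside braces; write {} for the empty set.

{9, 14}

C ∪ B = {4, 6, 7, 8, 9, 10, 12, 13, 14, 15, 16}
(C ∪ B) Δ B = {9, 14}
A ∪ B = {4, 5, 6, 7, 8, 9, 10, 11, 12, 13, 15, 16}
A Δ (A ∪ B) = {4, 13, 16}
C ∩ (A Δ (A ∪ B)) = {}
((C ∪ B) Δ B) Δ (C ∩ (A Δ (A ∪ B))) = {9, 14}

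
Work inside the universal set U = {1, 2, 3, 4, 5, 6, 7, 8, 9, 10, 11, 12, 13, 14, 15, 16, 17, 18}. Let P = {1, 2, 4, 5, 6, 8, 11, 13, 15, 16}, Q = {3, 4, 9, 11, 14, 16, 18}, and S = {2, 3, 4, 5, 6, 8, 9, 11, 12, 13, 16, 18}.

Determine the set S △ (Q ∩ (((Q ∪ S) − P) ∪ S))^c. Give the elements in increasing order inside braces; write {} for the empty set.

{1, 3, 4, 7, 9, 10, 11, 15, 16, 17, 18}

Q ∪ S = {2, 3, 4, 5, 6, 8, 9, 11, 12, 13, 14, 16, 18}
(Q ∪ S) − P = {3, 9, 12, 14, 18}
((Q ∪ S) − P) ∪ S = {2, 3, 4, 5, 6, 8, 9, 11, 12, 13, 14, 16, 18}
Q ∩ (((Q ∪ S) − P) ∪ S) = {3, 4, 9, 11, 14, 16, 18}
(Q ∩ (((Q ∪ S) − P) ∪ S))^c = {1, 2, 5, 6, 7, 8, 10, 12, 13, 15, 17}
S △ (Q ∩ (((Q ∪ S) − P) ∪ S))^c = {1, 3, 4, 7, 9, 10, 11, 15, 16, 17, 18}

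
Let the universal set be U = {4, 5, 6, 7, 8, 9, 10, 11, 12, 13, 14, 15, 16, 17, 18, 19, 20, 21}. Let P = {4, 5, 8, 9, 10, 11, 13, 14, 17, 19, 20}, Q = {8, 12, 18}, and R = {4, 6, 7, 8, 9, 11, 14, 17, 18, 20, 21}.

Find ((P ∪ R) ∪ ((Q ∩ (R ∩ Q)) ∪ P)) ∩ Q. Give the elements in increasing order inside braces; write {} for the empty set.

{8, 18}

P ∪ R = {4, 5, 6, 7, 8, 9, 10, 11, 13, 14, 17, 18, 19, 20, 21}
R ∩ Q = {8, 18}
Q ∩ (R ∩ Q) = {8, 18}
(Q ∩ (R ∩ Q)) ∪ P = {4, 5, 8, 9, 10, 11, 13, 14, 17, 18, 19, 20}
(P ∪ R) ∪ ((Q ∩ (R ∩ Q)) ∪ P) = {4, 5, 6, 7, 8, 9, 10, 11, 13, 14, 17, 18, 19, 20, 21}
((P ∪ R) ∪ ((Q ∩ (R ∩ Q)) ∪ P)) ∩ Q = {8, 18}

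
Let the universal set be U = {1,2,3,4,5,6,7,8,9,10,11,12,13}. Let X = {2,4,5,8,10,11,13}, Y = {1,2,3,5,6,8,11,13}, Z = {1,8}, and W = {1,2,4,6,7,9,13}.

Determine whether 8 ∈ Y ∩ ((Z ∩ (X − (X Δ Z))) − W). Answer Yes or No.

Yes

8 ∈ X and 8 ∈ Z, so 8 ∉ X Δ Z
8 ∈ X and 8 ∉ (X Δ Z), so 8 ∈ X − (X Δ Z)
8 ∈ Z and 8 ∈ (X − (X Δ Z)), so 8 ∈ Z ∩ (X − (X Δ Z))
8 ∈ (Z ∩ (X − (X Δ Z))) and 8 ∉ W, so 8 ∈ (Z ∩ (X − (X Δ Z))) − W
8 ∈ Y and 8 ∈ ((Z ∩ (X − (X Δ Z))) − W), so 8 ∈ Y ∩ ((Z ∩ (X − (X Δ Z))) − W)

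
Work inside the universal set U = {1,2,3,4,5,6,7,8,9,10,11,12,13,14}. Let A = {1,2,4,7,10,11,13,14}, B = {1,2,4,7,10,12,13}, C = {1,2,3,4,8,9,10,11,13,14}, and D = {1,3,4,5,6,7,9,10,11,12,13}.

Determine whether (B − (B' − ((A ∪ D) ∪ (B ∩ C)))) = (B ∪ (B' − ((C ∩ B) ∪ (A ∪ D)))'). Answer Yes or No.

No

B' = {3,5,6,8,9,11,14}
A ∪ D = {1,2,3,4,5,6,7,9,10,11,12,13,14}
B ∩ C = {1,2,4,10,13}
(A ∪ D) ∪ (B ∩ C) = {1,2,3,4,5,6,7,9,10,11,12,13,14}
B' − ((A ∪ D) ∪ (B ∩ C)) = {8}
B − (B' − ((A ∪ D) ∪ (B ∩ C))) = {1,2,4,7,10,12,13}
C ∩ B = {1,2,4,10,13}
(C ∩ B) ∪ (A ∪ D) = {1,2,3,4,5,6,7,9,10,11,12,13,14}
B' − ((C ∩ B) ∪ (A ∪ D)) = {8}
(B' − ((C ∩ B) ∪ (A ∪ D)))' = {1,2,3,4,5,6,7,9,10,11,12,13,14}
B ∪ (B' − ((C ∩ B) ∪ (A ∪ D)))' = {1,2,3,4,5,6,7,9,10,11,12,13,14}
3 ∈ B ∪ (B' − ((C ∩ B) ∪ (A ∪ D)))' but 3 ∉ B − (B' − ((A ∪ D) ∪ (B ∩ C))), so they differ.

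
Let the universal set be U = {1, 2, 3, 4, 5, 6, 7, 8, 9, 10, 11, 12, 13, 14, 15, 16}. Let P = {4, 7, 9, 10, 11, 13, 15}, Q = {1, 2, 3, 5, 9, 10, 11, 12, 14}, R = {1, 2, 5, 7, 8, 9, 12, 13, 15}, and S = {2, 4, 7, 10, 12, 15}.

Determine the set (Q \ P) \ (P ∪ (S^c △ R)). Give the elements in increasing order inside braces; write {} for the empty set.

{1, 5}

Q \ P = {1, 2, 3, 5, 12, 14}
S^c = {1, 3, 5, 6, 8, 9, 11, 13, 14, 16}
S^c △ R = {2, 3, 6, 7, 11, 12, 14, 15, 16}
P ∪ (S^c △ R) = {2, 3, 4, 6, 7, 9, 10, 11, 12, 13, 14, 15, 16}
(Q \ P) \ (P ∪ (S^c △ R)) = {1, 5}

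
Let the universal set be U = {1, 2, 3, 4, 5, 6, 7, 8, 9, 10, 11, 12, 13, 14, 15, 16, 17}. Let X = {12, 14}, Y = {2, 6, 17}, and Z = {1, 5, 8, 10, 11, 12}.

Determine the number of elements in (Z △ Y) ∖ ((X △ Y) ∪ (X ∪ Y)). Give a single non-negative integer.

5

Z △ Y = {1, 2, 5, 6, 8, 10, 11, 12, 17}
X △ Y = {2, 6, 12, 14, 17}
X ∪ Y = {2, 6, 12, 14, 17}
(X △ Y) ∪ (X ∪ Y) = {2, 6, 12, 14, 17}
(Z △ Y) ∖ ((X △ Y) ∪ (X ∪ Y)) = {1, 5, 8, 10, 11}
|(Z △ Y) ∖ ((X △ Y) ∪ (X ∪ Y))| = 5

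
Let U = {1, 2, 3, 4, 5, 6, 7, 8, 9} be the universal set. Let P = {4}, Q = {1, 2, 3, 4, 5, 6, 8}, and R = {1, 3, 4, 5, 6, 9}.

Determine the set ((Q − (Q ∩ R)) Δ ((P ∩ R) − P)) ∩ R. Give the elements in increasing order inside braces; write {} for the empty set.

{}

Q ∩ R = {1, 3, 4, 5, 6}
Q − (Q ∩ R) = {2, 8}
P ∩ R = {4}
(P ∩ R) − P = {}
(Q − (Q ∩ R)) Δ ((P ∩ R) − P) = {2, 8}
((Q − (Q ∩ R)) Δ ((P ∩ R) − P)) ∩ R = {}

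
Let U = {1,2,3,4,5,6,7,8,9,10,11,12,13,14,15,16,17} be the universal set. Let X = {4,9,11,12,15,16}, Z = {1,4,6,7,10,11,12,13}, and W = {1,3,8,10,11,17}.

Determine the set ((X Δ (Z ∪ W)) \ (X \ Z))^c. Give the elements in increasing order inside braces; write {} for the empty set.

{2,4,5,9,11,12,14,15,16}

Z ∪ W = {1,3,4,6,7,8,10,11,12,13,17}
X Δ (Z ∪ W) = {1,3,6,7,8,9,10,13,15,16,17}
X \ Z = {9,15,16}
(X Δ (Z ∪ W)) \ (X \ Z) = {1,3,6,7,8,10,13,17}
((X Δ (Z ∪ W)) \ (X \ Z))^c = {2,4,5,9,11,12,14,15,16}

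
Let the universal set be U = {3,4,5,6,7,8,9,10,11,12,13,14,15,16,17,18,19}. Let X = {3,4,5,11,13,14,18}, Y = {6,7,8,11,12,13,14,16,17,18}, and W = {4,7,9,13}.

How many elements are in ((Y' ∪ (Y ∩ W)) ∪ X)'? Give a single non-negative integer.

5

Y' = {3,4,5,9,10,15,19}
Y ∩ W = {7,13}
Y' ∪ (Y ∩ W) = {3,4,5,7,9,10,13,15,19}
(Y' ∪ (Y ∩ W)) ∪ X = {3,4,5,7,9,10,11,13,14,15,18,19}
((Y' ∪ (Y ∩ W)) ∪ X)' = {6,8,12,16,17}
|((Y' ∪ (Y ∩ W)) ∪ X)'| = 5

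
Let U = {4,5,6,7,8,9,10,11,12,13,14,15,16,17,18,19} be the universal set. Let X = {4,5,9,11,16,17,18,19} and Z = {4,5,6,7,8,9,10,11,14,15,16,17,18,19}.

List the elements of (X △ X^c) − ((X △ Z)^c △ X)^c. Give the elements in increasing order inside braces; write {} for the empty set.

X^c = {6,7,8,10,12,13,14,15}
X △ X^c = {4,5,6,7,8,9,10,11,12,13,14,15,16,17,18,19}
X △ Z = {6,7,8,10,14,15}
(X △ Z)^c = {4,5,9,11,12,13,16,17,18,19}
(X △ Z)^c △ X = {12,13}
((X △ Z)^c △ X)^c = {4,5,6,7,8,9,10,11,14,15,16,17,18,19}
(X △ X^c) − ((X △ Z)^c △ X)^c = {12,13}

{12,13}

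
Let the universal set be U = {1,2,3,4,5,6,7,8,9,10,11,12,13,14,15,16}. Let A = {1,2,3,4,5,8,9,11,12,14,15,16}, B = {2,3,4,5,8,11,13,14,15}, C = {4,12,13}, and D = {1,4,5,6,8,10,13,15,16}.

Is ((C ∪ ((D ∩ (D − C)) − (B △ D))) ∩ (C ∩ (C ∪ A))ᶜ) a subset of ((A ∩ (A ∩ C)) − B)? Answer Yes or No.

No

D − C = {1,5,6,8,10,15,16}
D ∩ (D − C) = {1,5,6,8,10,15,16}
B △ D = {1,2,3,6,10,11,14,16}
(D ∩ (D − C)) − (B △ D) = {5,8,15}
C ∪ ((D ∩ (D − C)) − (B △ D)) = {4,5,8,12,13,15}
C ∪ A = {1,2,3,4,5,8,9,11,12,13,14,15,16}
C ∩ (C ∪ A) = {4,12,13}
(C ∩ (C ∪ A))ᶜ = {1,2,3,5,6,7,8,9,10,11,14,15,16}
(C ∪ ((D ∩ (D − C)) − (B △ D))) ∩ (C ∩ (C ∪ A))ᶜ = {5,8,15}
A ∩ C = {4,12}
A ∩ (A ∩ C) = {4,12}
(A ∩ (A ∩ C)) − B = {12}
5 ∈ (C ∪ ((D ∩ (D − C)) − (B △ D))) ∩ (C ∩ (C ∪ A))ᶜ but 5 ∉ (A ∩ (A ∩ C)) − B, so the inclusion fails.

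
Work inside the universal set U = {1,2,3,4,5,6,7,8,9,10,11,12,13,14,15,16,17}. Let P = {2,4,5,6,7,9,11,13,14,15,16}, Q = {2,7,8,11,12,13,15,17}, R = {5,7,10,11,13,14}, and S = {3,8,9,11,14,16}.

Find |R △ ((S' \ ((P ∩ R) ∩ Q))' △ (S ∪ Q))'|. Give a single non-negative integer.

7

S' = {1,2,4,5,6,7,10,12,13,15,17}
P ∩ R = {5,7,11,13,14}
(P ∩ R) ∩ Q = {7,11,13}
S' \ ((P ∩ R) ∩ Q) = {1,2,4,5,6,10,12,15,17}
(S' \ ((P ∩ R) ∩ Q))' = {3,7,8,9,11,13,14,16}
S ∪ Q = {2,3,7,8,9,11,12,13,14,15,16,17}
(S' \ ((P ∩ R) ∩ Q))' △ (S ∪ Q) = {2,12,15,17}
((S' \ ((P ∩ R) ∩ Q))' △ (S ∪ Q))' = {1,3,4,5,6,7,8,9,10,11,13,14,16}
R △ ((S' \ ((P ∩ R) ∩ Q))' △ (S ∪ Q))' = {1,3,4,6,8,9,16}
|R △ ((S' \ ((P ∩ R) ∩ Q))' △ (S ∪ Q))'| = 7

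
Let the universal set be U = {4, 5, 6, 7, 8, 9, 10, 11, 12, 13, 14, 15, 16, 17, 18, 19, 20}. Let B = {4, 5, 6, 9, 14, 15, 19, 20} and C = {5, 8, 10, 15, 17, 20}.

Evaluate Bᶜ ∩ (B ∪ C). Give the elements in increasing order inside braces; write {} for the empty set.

{8, 10, 17}

Bᶜ = {7, 8, 10, 11, 12, 13, 16, 17, 18}
B ∪ C = {4, 5, 6, 8, 9, 10, 14, 15, 17, 19, 20}
Bᶜ ∩ (B ∪ C) = {8, 10, 17}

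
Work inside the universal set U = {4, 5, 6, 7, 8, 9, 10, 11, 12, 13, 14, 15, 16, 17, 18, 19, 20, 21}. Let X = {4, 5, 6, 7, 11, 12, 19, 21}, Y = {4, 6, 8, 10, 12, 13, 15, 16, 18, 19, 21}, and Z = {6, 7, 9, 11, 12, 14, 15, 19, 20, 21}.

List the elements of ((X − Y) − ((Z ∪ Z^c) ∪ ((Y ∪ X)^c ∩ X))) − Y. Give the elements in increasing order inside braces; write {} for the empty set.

X − Y = {5, 7, 11}
Z^c = {4, 5, 8, 10, 13, 16, 17, 18}
Z ∪ Z^c = {4, 5, 6, 7, 8, 9, 10, 11, 12, 13, 14, 15, 16, 17, 18, 19, 20, 21}
Y ∪ X = {4, 5, 6, 7, 8, 10, 11, 12, 13, 15, 16, 18, 19, 21}
(Y ∪ X)^c = {9, 14, 17, 20}
(Y ∪ X)^c ∩ X = {}
(Z ∪ Z^c) ∪ ((Y ∪ X)^c ∩ X) = {4, 5, 6, 7, 8, 9, 10, 11, 12, 13, 14, 15, 16, 17, 18, 19, 20, 21}
(X − Y) − ((Z ∪ Z^c) ∪ ((Y ∪ X)^c ∩ X)) = {}
((X − Y) − ((Z ∪ Z^c) ∪ ((Y ∪ X)^c ∩ X))) − Y = {}

{}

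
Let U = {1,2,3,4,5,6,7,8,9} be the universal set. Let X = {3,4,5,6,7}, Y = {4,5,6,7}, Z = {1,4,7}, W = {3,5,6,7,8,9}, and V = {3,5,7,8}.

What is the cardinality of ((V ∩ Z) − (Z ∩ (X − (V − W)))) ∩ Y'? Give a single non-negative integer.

0

V ∩ Z = {7}
V − W = {}
X − (V − W) = {3,4,5,6,7}
Z ∩ (X − (V − W)) = {4,7}
(V ∩ Z) − (Z ∩ (X − (V − W))) = {}
Y' = {1,2,3,8,9}
((V ∩ Z) − (Z ∩ (X − (V − W)))) ∩ Y' = {}
|((V ∩ Z) − (Z ∩ (X − (V − W)))) ∩ Y'| = 0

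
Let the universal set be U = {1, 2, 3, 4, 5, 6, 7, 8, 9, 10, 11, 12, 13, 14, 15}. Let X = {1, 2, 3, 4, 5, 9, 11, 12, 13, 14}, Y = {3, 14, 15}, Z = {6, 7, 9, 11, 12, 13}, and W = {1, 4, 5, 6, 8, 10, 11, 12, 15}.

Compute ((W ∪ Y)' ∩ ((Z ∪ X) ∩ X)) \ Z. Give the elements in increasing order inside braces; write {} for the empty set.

{2}

W ∪ Y = {1, 3, 4, 5, 6, 8, 10, 11, 12, 14, 15}
(W ∪ Y)' = {2, 7, 9, 13}
Z ∪ X = {1, 2, 3, 4, 5, 6, 7, 9, 11, 12, 13, 14}
(Z ∪ X) ∩ X = {1, 2, 3, 4, 5, 9, 11, 12, 13, 14}
(W ∪ Y)' ∩ ((Z ∪ X) ∩ X) = {2, 9, 13}
((W ∪ Y)' ∩ ((Z ∪ X) ∩ X)) \ Z = {2}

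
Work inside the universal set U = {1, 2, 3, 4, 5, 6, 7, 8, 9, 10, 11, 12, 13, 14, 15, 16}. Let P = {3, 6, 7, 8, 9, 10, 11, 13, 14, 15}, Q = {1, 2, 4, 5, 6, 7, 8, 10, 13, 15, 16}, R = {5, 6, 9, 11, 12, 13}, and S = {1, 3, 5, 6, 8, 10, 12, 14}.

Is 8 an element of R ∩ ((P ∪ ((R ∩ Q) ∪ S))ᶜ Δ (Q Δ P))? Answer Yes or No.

8 ∉ R and 8 ∈ Q, so 8 ∉ R ∩ Q
8 ∉ (R ∩ Q) and 8 ∈ S, so 8 ∈ (R ∩ Q) ∪ S
8 ∈ P and 8 ∈ ((R ∩ Q) ∪ S), so 8 ∈ P ∪ ((R ∩ Q) ∪ S)
8 ∉ (P ∪ ((R ∩ Q) ∪ S))ᶜ since 8 ∈ (P ∪ ((R ∩ Q) ∪ S))
8 ∈ Q and 8 ∈ P, so 8 ∉ Q Δ P
8 ∉ (P ∪ ((R ∩ Q) ∪ S))ᶜ and 8 ∉ (Q Δ P), so 8 ∉ (P ∪ ((R ∩ Q) ∪ S))ᶜ Δ (Q Δ P)
8 ∉ R and 8 ∉ ((P ∪ ((R ∩ Q) ∪ S))ᶜ Δ (Q Δ P)), so 8 ∉ R ∩ ((P ∪ ((R ∩ Q) ∪ S))ᶜ Δ (Q Δ P))

No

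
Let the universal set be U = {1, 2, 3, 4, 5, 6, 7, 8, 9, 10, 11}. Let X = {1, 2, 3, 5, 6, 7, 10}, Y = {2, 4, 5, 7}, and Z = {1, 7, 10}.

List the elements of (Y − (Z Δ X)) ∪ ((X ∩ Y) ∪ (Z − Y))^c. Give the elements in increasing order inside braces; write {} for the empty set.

Z Δ X = {2, 3, 5, 6}
Y − (Z Δ X) = {4, 7}
X ∩ Y = {2, 5, 7}
Z − Y = {1, 10}
(X ∩ Y) ∪ (Z − Y) = {1, 2, 5, 7, 10}
((X ∩ Y) ∪ (Z − Y))^c = {3, 4, 6, 8, 9, 11}
(Y − (Z Δ X)) ∪ ((X ∩ Y) ∪ (Z − Y))^c = {3, 4, 6, 7, 8, 9, 11}

{3, 4, 6, 7, 8, 9, 11}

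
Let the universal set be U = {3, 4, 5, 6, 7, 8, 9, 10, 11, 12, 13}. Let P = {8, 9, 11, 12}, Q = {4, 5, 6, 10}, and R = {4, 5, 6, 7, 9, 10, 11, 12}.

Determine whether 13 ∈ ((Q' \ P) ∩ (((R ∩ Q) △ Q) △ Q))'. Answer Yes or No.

Yes

13 ∉ Q, so 13 ∈ Q'
13 ∈ Q' and 13 ∉ P, so 13 ∈ Q' \ P
13 ∉ R and 13 ∉ Q, so 13 ∉ R ∩ Q
13 ∉ (R ∩ Q) and 13 ∉ Q, so 13 ∉ (R ∩ Q) △ Q
13 ∉ ((R ∩ Q) △ Q) and 13 ∉ Q, so 13 ∉ ((R ∩ Q) △ Q) △ Q
13 ∈ (Q' \ P) and 13 ∉ (((R ∩ Q) △ Q) △ Q), so 13 ∉ (Q' \ P) ∩ (((R ∩ Q) △ Q) △ Q)
13 ∈ ((Q' \ P) ∩ (((R ∩ Q) △ Q) △ Q))' since 13 ∉ ((Q' \ P) ∩ (((R ∩ Q) △ Q) △ Q))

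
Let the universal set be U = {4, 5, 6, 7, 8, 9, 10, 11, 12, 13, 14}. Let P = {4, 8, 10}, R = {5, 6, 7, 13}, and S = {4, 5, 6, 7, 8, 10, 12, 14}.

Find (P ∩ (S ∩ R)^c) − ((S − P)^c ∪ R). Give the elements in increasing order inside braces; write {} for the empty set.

{}

S ∩ R = {5, 6, 7}
(S ∩ R)^c = {4, 8, 9, 10, 11, 12, 13, 14}
P ∩ (S ∩ R)^c = {4, 8, 10}
S − P = {5, 6, 7, 12, 14}
(S − P)^c = {4, 8, 9, 10, 11, 13}
(S − P)^c ∪ R = {4, 5, 6, 7, 8, 9, 10, 11, 13}
(P ∩ (S ∩ R)^c) − ((S − P)^c ∪ R) = {}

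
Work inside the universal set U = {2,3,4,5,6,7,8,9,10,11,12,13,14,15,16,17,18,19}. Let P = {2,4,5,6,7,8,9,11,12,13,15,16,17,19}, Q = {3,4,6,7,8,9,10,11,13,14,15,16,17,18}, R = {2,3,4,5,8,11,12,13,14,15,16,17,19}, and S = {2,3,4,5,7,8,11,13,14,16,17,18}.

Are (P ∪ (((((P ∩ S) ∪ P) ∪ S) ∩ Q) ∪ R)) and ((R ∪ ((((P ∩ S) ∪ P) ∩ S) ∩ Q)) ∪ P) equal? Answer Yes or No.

P ∩ S = {2,4,5,7,8,11,13,16,17}
(P ∩ S) ∪ P = {2,4,5,6,7,8,9,11,12,13,15,16,17,19}
((P ∩ S) ∪ P) ∪ S = {2,3,4,5,6,7,8,9,11,12,13,14,15,16,17,18,19}
(((P ∩ S) ∪ P) ∪ S) ∩ Q = {3,4,6,7,8,9,11,13,14,15,16,17,18}
((((P ∩ S) ∪ P) ∪ S) ∩ Q) ∪ R = {2,3,4,5,6,7,8,9,11,12,13,14,15,16,17,18,19}
P ∪ (((((P ∩ S) ∪ P) ∪ S) ∩ Q) ∪ R) = {2,3,4,5,6,7,8,9,11,12,13,14,15,16,17,18,19}
((P ∩ S) ∪ P) ∩ S = {2,4,5,7,8,11,13,16,17}
(((P ∩ S) ∪ P) ∩ S) ∩ Q = {4,7,8,11,13,16,17}
R ∪ ((((P ∩ S) ∪ P) ∩ S) ∩ Q) = {2,3,4,5,7,8,11,12,13,14,15,16,17,19}
(R ∪ ((((P ∩ S) ∪ P) ∩ S) ∩ Q)) ∪ P = {2,3,4,5,6,7,8,9,11,12,13,14,15,16,17,19}
18 ∈ P ∪ (((((P ∩ S) ∪ P) ∪ S) ∩ Q) ∪ R) but 18 ∉ (R ∪ ((((P ∩ S) ∪ P) ∩ S) ∩ Q)) ∪ P, so they differ.

No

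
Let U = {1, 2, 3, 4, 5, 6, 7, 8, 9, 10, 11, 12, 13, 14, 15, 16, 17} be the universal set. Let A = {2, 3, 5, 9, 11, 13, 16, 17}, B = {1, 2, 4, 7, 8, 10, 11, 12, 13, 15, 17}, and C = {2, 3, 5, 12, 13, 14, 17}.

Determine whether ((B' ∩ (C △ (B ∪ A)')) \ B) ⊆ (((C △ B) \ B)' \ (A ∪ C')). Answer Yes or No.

No

B' = {3, 5, 6, 9, 14, 16}
B ∪ A = {1, 2, 3, 4, 5, 7, 8, 9, 10, 11, 12, 13, 15, 16, 17}
(B ∪ A)' = {6, 14}
C △ (B ∪ A)' = {2, 3, 5, 6, 12, 13, 17}
B' ∩ (C △ (B ∪ A)') = {3, 5, 6}
(B' ∩ (C △ (B ∪ A)')) \ B = {3, 5, 6}
C △ B = {1, 3, 4, 5, 7, 8, 10, 11, 14, 15}
(C △ B) \ B = {3, 5, 14}
((C △ B) \ B)' = {1, 2, 4, 6, 7, 8, 9, 10, 11, 12, 13, 15, 16, 17}
C' = {1, 4, 6, 7, 8, 9, 10, 11, 15, 16}
A ∪ C' = {1, 2, 3, 4, 5, 6, 7, 8, 9, 10, 11, 13, 15, 16, 17}
((C △ B) \ B)' \ (A ∪ C') = {12}
3 ∈ (B' ∩ (C △ (B ∪ A)')) \ B but 3 ∉ ((C △ B) \ B)' \ (A ∪ C'), so the inclusion fails.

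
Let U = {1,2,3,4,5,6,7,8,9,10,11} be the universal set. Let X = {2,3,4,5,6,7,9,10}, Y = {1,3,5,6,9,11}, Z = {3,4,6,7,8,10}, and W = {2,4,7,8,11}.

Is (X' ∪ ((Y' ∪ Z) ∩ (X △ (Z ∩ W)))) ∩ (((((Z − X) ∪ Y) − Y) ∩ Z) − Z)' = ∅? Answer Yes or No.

No

X' = {1,8,11}
Y' = {2,4,7,8,10}
Y' ∪ Z = {2,3,4,6,7,8,10}
Z ∩ W = {4,7,8}
X △ (Z ∩ W) = {2,3,5,6,8,9,10}
(Y' ∪ Z) ∩ (X △ (Z ∩ W)) = {2,3,6,8,10}
X' ∪ ((Y' ∪ Z) ∩ (X △ (Z ∩ W))) = {1,2,3,6,8,10,11}
Z − X = {8}
(Z − X) ∪ Y = {1,3,5,6,8,9,11}
((Z − X) ∪ Y) − Y = {8}
(((Z − X) ∪ Y) − Y) ∩ Z = {8}
((((Z − X) ∪ Y) − Y) ∩ Z) − Z = {}
(((((Z − X) ∪ Y) − Y) ∩ Z) − Z)' = {1,2,3,4,5,6,7,8,9,10,11}
1 lies in both, so they are not disjoint.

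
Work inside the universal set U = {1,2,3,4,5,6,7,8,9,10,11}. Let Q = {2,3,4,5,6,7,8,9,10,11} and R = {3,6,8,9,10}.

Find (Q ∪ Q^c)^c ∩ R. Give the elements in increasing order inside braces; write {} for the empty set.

Q^c = {1}
Q ∪ Q^c = {1,2,3,4,5,6,7,8,9,10,11}
(Q ∪ Q^c)^c = {}
(Q ∪ Q^c)^c ∩ R = {}

{}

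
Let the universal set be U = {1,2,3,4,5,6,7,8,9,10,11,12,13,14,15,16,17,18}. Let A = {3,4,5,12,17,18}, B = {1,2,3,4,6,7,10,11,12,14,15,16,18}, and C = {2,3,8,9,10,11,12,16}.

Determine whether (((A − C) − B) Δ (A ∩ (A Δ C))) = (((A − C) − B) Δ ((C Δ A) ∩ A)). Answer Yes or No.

A − C = {4,5,17,18}
(A − C) − B = {5,17}
A Δ C = {2,4,5,8,9,10,11,16,17,18}
A ∩ (A Δ C) = {4,5,17,18}
((A − C) − B) Δ (A ∩ (A Δ C)) = {4,18}
C Δ A = {2,4,5,8,9,10,11,16,17,18}
(C Δ A) ∩ A = {4,5,17,18}
((A − C) − B) Δ ((C Δ A) ∩ A) = {4,18}
Both equal {4,18}, so ((A − C) − B) Δ (A ∩ (A Δ C)) = ((A − C) − B) Δ ((C Δ A) ∩ A).

Yes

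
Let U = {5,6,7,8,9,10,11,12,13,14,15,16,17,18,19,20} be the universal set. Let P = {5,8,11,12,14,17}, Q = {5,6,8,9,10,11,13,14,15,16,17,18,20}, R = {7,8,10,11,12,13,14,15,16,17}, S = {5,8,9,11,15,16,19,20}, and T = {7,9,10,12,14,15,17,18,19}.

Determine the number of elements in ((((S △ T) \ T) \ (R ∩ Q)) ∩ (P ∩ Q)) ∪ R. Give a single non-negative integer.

11

S △ T = {5,7,8,10,11,12,14,16,17,18,20}
(S △ T) \ T = {5,8,11,16,20}
R ∩ Q = {8,10,11,13,14,15,16,17}
((S △ T) \ T) \ (R ∩ Q) = {5,20}
P ∩ Q = {5,8,11,14,17}
(((S △ T) \ T) \ (R ∩ Q)) ∩ (P ∩ Q) = {5}
((((S △ T) \ T) \ (R ∩ Q)) ∩ (P ∩ Q)) ∪ R = {5,7,8,10,11,12,13,14,15,16,17}
|((((S △ T) \ T) \ (R ∩ Q)) ∩ (P ∩ Q)) ∪ R| = 11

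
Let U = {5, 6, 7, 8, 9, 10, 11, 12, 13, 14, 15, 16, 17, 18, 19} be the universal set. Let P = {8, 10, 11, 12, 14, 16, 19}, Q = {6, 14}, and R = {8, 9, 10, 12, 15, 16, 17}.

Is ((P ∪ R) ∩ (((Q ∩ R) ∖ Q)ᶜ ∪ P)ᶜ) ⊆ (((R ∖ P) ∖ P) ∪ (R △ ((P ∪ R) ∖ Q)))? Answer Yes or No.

Yes

P ∪ R = {8, 9, 10, 11, 12, 14, 15, 16, 17, 19}
Q ∩ R = {}
(Q ∩ R) ∖ Q = {}
((Q ∩ R) ∖ Q)ᶜ = {5, 6, 7, 8, 9, 10, 11, 12, 13, 14, 15, 16, 17, 18, 19}
((Q ∩ R) ∖ Q)ᶜ ∪ P = {5, 6, 7, 8, 9, 10, 11, 12, 13, 14, 15, 16, 17, 18, 19}
(((Q ∩ R) ∖ Q)ᶜ ∪ P)ᶜ = {}
(P ∪ R) ∩ (((Q ∩ R) ∖ Q)ᶜ ∪ P)ᶜ = {}
R ∖ P = {9, 15, 17}
(R ∖ P) ∖ P = {9, 15, 17}
(P ∪ R) ∖ Q = {8, 9, 10, 11, 12, 15, 16, 17, 19}
R △ ((P ∪ R) ∖ Q) = {11, 19}
((R ∖ P) ∖ P) ∪ (R △ ((P ∪ R) ∖ Q)) = {9, 11, 15, 17, 19}
Every element of {} is in {9, 11, 15, 17, 19}, so (P ∪ R) ∩ (((Q ∩ R) ∖ Q)ᶜ ∪ P)ᶜ ⊆ ((R ∖ P) ∖ P) ∪ (R △ ((P ∪ R) ∖ Q)).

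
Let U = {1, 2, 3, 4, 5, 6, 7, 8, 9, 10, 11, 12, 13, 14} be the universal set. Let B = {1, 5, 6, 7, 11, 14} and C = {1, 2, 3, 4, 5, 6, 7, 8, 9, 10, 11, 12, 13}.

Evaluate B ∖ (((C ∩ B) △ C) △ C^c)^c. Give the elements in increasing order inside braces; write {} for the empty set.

C ∩ B = {1, 5, 6, 7, 11}
(C ∩ B) △ C = {2, 3, 4, 8, 9, 10, 12, 13}
C^c = {14}
((C ∩ B) △ C) △ C^c = {2, 3, 4, 8, 9, 10, 12, 13, 14}
(((C ∩ B) △ C) △ C^c)^c = {1, 5, 6, 7, 11}
B ∖ (((C ∩ B) △ C) △ C^c)^c = {14}

{14}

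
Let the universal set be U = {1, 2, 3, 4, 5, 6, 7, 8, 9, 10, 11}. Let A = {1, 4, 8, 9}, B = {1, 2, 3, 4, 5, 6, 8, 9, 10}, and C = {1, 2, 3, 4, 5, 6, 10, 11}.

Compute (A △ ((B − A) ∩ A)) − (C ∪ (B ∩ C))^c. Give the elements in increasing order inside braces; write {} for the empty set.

{1, 4}

B − A = {2, 3, 5, 6, 10}
(B − A) ∩ A = {}
A △ ((B − A) ∩ A) = {1, 4, 8, 9}
B ∩ C = {1, 2, 3, 4, 5, 6, 10}
C ∪ (B ∩ C) = {1, 2, 3, 4, 5, 6, 10, 11}
(C ∪ (B ∩ C))^c = {7, 8, 9}
(A △ ((B − A) ∩ A)) − (C ∪ (B ∩ C))^c = {1, 4}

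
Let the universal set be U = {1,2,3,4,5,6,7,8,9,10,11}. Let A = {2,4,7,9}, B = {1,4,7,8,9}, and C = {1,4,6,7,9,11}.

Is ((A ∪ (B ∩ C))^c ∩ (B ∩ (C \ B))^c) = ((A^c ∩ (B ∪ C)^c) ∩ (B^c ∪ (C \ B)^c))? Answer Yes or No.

B ∩ C = {1,4,7,9}
A ∪ (B ∩ C) = {1,2,4,7,9}
(A ∪ (B ∩ C))^c = {3,5,6,8,10,11}
C \ B = {6,11}
B ∩ (C \ B) = {}
(B ∩ (C \ B))^c = {1,2,3,4,5,6,7,8,9,10,11}
(A ∪ (B ∩ C))^c ∩ (B ∩ (C \ B))^c = {3,5,6,8,10,11}
A^c = {1,3,5,6,8,10,11}
B ∪ C = {1,4,6,7,8,9,11}
(B ∪ C)^c = {2,3,5,10}
A^c ∩ (B ∪ C)^c = {3,5,10}
B^c = {2,3,5,6,10,11}
(C \ B)^c = {1,2,3,4,5,7,8,9,10}
B^c ∪ (C \ B)^c = {1,2,3,4,5,6,7,8,9,10,11}
(A^c ∩ (B ∪ C)^c) ∩ (B^c ∪ (C \ B)^c) = {3,5,10}
6 ∈ (A ∪ (B ∩ C))^c ∩ (B ∩ (C \ B))^c but 6 ∉ (A^c ∩ (B ∪ C)^c) ∩ (B^c ∪ (C \ B)^c), so they differ.

No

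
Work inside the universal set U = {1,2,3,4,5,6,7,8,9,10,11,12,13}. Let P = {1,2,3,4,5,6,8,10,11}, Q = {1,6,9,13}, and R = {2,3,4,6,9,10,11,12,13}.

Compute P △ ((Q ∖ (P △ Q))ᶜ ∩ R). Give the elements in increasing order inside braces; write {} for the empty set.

{1,5,6,8,9,12,13}

P △ Q = {2,3,4,5,8,9,10,11,13}
Q ∖ (P △ Q) = {1,6}
(Q ∖ (P △ Q))ᶜ = {2,3,4,5,7,8,9,10,11,12,13}
(Q ∖ (P △ Q))ᶜ ∩ R = {2,3,4,9,10,11,12,13}
P △ ((Q ∖ (P △ Q))ᶜ ∩ R) = {1,5,6,8,9,12,13}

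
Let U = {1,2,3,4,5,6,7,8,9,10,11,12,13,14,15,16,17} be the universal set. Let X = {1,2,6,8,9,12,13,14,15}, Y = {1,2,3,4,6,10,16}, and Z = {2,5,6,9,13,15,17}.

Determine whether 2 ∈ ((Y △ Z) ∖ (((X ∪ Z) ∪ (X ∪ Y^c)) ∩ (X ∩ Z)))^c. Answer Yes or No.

Yes

2 ∈ Y and 2 ∈ Z, so 2 ∉ Y △ Z
2 ∈ X and 2 ∈ Z, so 2 ∈ X ∪ Z
2 ∈ Y, so 2 ∉ Y^c
2 ∈ X and 2 ∉ Y^c, so 2 ∈ X ∪ Y^c
2 ∈ (X ∪ Z) and 2 ∈ (X ∪ Y^c), so 2 ∈ (X ∪ Z) ∪ (X ∪ Y^c)
2 ∈ X and 2 ∈ Z, so 2 ∈ X ∩ Z
2 ∈ ((X ∪ Z) ∪ (X ∪ Y^c)) and 2 ∈ (X ∩ Z), so 2 ∈ ((X ∪ Z) ∪ (X ∪ Y^c)) ∩ (X ∩ Z)
2 ∉ (Y △ Z) and 2 ∈ (((X ∪ Z) ∪ (X ∪ Y^c)) ∩ (X ∩ Z)), so 2 ∉ (Y △ Z) ∖ (((X ∪ Z) ∪ (X ∪ Y^c)) ∩ (X ∩ Z))
2 ∈ ((Y △ Z) ∖ (((X ∪ Z) ∪ (X ∪ Y^c)) ∩ (X ∩ Z)))^c since 2 ∉ ((Y △ Z) ∖ (((X ∪ Z) ∪ (X ∪ Y^c)) ∩ (X ∩ Z)))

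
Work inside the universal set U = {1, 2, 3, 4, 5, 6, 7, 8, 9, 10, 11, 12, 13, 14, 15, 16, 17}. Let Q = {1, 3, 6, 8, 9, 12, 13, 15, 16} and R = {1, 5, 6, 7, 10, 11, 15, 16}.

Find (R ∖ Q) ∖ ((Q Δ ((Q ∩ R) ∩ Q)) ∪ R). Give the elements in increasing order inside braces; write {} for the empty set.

R ∖ Q = {5, 7, 10, 11}
Q ∩ R = {1, 6, 15, 16}
(Q ∩ R) ∩ Q = {1, 6, 15, 16}
Q Δ ((Q ∩ R) ∩ Q) = {3, 8, 9, 12, 13}
(Q Δ ((Q ∩ R) ∩ Q)) ∪ R = {1, 3, 5, 6, 7, 8, 9, 10, 11, 12, 13, 15, 16}
(R ∖ Q) ∖ ((Q Δ ((Q ∩ R) ∩ Q)) ∪ R) = {}

{}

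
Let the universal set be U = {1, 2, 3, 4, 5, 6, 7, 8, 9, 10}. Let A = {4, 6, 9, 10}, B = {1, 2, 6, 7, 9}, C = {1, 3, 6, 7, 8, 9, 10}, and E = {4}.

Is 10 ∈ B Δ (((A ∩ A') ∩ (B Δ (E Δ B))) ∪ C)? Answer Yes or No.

Yes

10 ∈ A, so 10 ∉ A'
10 ∈ A and 10 ∉ A', so 10 ∉ A ∩ A'
10 ∉ E and 10 ∉ B, so 10 ∉ E Δ B
10 ∉ B and 10 ∉ (E Δ B), so 10 ∉ B Δ (E Δ B)
10 ∉ (A ∩ A') and 10 ∉ (B Δ (E Δ B)), so 10 ∉ (A ∩ A') ∩ (B Δ (E Δ B))
10 ∉ ((A ∩ A') ∩ (B Δ (E Δ B))) and 10 ∈ C, so 10 ∈ ((A ∩ A') ∩ (B Δ (E Δ B))) ∪ C
10 ∉ B and 10 ∈ (((A ∩ A') ∩ (B Δ (E Δ B))) ∪ C), so 10 ∈ B Δ (((A ∩ A') ∩ (B Δ (E Δ B))) ∪ C)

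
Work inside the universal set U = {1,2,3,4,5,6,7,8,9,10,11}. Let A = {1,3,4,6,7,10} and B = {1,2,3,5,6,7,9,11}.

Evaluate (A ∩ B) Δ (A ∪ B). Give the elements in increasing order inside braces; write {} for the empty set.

A ∩ B = {1,3,6,7}
A ∪ B = {1,2,3,4,5,6,7,9,10,11}
(A ∩ B) Δ (A ∪ B) = {2,4,5,9,10,11}

{2,4,5,9,10,11}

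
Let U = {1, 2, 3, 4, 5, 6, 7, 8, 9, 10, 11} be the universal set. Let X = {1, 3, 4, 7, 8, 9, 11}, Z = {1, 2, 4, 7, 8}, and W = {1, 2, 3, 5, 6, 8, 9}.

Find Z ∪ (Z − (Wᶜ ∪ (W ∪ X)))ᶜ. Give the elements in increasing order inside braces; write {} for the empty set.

Wᶜ = {4, 7, 10, 11}
W ∪ X = {1, 2, 3, 4, 5, 6, 7, 8, 9, 11}
Wᶜ ∪ (W ∪ X) = {1, 2, 3, 4, 5, 6, 7, 8, 9, 10, 11}
Z − (Wᶜ ∪ (W ∪ X)) = {}
(Z − (Wᶜ ∪ (W ∪ X)))ᶜ = {1, 2, 3, 4, 5, 6, 7, 8, 9, 10, 11}
Z ∪ (Z − (Wᶜ ∪ (W ∪ X)))ᶜ = {1, 2, 3, 4, 5, 6, 7, 8, 9, 10, 11}

{1, 2, 3, 4, 5, 6, 7, 8, 9, 10, 11}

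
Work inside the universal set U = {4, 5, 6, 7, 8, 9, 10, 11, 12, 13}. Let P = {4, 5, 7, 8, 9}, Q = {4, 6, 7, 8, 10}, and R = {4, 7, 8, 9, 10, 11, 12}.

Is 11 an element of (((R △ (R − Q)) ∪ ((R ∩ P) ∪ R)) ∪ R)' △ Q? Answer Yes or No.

11 ∈ R and 11 ∉ Q, so 11 ∈ R − Q
11 ∈ R and 11 ∈ (R − Q), so 11 ∉ R △ (R − Q)
11 ∈ R and 11 ∉ P, so 11 ∉ R ∩ P
11 ∉ (R ∩ P) and 11 ∈ R, so 11 ∈ (R ∩ P) ∪ R
11 ∉ (R △ (R − Q)) and 11 ∈ ((R ∩ P) ∪ R), so 11 ∈ (R △ (R − Q)) ∪ ((R ∩ P) ∪ R)
11 ∈ ((R △ (R − Q)) ∪ ((R ∩ P) ∪ R)) and 11 ∈ R, so 11 ∈ ((R △ (R − Q)) ∪ ((R ∩ P) ∪ R)) ∪ R
11 ∉ (((R △ (R − Q)) ∪ ((R ∩ P) ∪ R)) ∪ R)' since 11 ∈ (((R △ (R − Q)) ∪ ((R ∩ P) ∪ R)) ∪ R)
11 ∉ (((R △ (R − Q)) ∪ ((R ∩ P) ∪ R)) ∪ R)' and 11 ∉ Q, so 11 ∉ (((R △ (R − Q)) ∪ ((R ∩ P) ∪ R)) ∪ R)' △ Q

No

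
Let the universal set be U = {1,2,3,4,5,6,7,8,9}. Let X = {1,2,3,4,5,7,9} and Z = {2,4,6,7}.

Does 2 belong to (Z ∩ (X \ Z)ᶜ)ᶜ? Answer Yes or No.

No

2 ∈ X and 2 ∈ Z, so 2 ∉ X \ Z
2 ∈ (X \ Z)ᶜ since 2 ∉ (X \ Z)
2 ∈ Z and 2 ∈ (X \ Z)ᶜ, so 2 ∈ Z ∩ (X \ Z)ᶜ
2 ∉ (Z ∩ (X \ Z)ᶜ)ᶜ since 2 ∈ (Z ∩ (X \ Z)ᶜ)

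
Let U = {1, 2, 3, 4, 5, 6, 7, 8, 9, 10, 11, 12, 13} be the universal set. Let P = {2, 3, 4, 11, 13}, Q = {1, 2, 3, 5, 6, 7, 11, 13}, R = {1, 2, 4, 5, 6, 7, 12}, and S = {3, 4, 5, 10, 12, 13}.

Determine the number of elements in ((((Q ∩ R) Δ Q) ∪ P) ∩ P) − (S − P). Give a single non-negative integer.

5

Q ∩ R = {1, 2, 5, 6, 7}
(Q ∩ R) Δ Q = {3, 11, 13}
((Q ∩ R) Δ Q) ∪ P = {2, 3, 4, 11, 13}
(((Q ∩ R) Δ Q) ∪ P) ∩ P = {2, 3, 4, 11, 13}
S − P = {5, 10, 12}
((((Q ∩ R) Δ Q) ∪ P) ∩ P) − (S − P) = {2, 3, 4, 11, 13}
|((((Q ∩ R) Δ Q) ∪ P) ∩ P) − (S − P)| = 5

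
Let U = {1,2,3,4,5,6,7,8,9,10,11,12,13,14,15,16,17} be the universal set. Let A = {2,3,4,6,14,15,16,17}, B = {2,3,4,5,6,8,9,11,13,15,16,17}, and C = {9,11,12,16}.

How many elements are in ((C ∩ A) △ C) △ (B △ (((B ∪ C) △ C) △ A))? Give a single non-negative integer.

C ∩ A = {16}
(C ∩ A) △ C = {9,11,12}
B ∪ C = {2,3,4,5,6,8,9,11,12,13,15,16,17}
(B ∪ C) △ C = {2,3,4,5,6,8,13,15,17}
((B ∪ C) △ C) △ A = {5,8,13,14,16}
B △ (((B ∪ C) △ C) △ A) = {2,3,4,6,9,11,14,15,17}
((C ∩ A) △ C) △ (B △ (((B ∪ C) △ C) △ A)) = {2,3,4,6,12,14,15,17}
|((C ∩ A) △ C) △ (B △ (((B ∪ C) △ C) △ A))| = 8

8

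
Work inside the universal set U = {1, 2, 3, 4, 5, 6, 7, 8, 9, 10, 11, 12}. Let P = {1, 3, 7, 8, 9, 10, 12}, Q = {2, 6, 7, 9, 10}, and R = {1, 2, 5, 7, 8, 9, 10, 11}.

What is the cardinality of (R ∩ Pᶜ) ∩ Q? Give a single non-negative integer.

1

Pᶜ = {2, 4, 5, 6, 11}
R ∩ Pᶜ = {2, 5, 11}
(R ∩ Pᶜ) ∩ Q = {2}
|(R ∩ Pᶜ) ∩ Q| = 1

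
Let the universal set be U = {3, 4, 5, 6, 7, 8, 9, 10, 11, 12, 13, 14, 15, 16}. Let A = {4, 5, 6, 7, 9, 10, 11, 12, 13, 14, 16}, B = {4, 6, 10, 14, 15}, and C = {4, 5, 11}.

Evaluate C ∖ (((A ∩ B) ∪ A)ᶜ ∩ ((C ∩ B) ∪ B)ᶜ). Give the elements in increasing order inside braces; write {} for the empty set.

A ∩ B = {4, 6, 10, 14}
(A ∩ B) ∪ A = {4, 5, 6, 7, 9, 10, 11, 12, 13, 14, 16}
((A ∩ B) ∪ A)ᶜ = {3, 8, 15}
C ∩ B = {4}
(C ∩ B) ∪ B = {4, 6, 10, 14, 15}
((C ∩ B) ∪ B)ᶜ = {3, 5, 7, 8, 9, 11, 12, 13, 16}
((A ∩ B) ∪ A)ᶜ ∩ ((C ∩ B) ∪ B)ᶜ = {3, 8}
C ∖ (((A ∩ B) ∪ A)ᶜ ∩ ((C ∩ B) ∪ B)ᶜ) = {4, 5, 11}

{4, 5, 11}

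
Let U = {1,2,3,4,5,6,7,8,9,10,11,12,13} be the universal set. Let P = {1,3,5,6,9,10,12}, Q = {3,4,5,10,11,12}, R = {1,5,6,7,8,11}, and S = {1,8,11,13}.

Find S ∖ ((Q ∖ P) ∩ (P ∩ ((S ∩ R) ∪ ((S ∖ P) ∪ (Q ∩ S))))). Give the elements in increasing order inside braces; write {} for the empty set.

{1,8,11,13}

Q ∖ P = {4,11}
S ∩ R = {1,8,11}
S ∖ P = {8,11,13}
Q ∩ S = {11}
(S ∖ P) ∪ (Q ∩ S) = {8,11,13}
(S ∩ R) ∪ ((S ∖ P) ∪ (Q ∩ S)) = {1,8,11,13}
P ∩ ((S ∩ R) ∪ ((S ∖ P) ∪ (Q ∩ S))) = {1}
(Q ∖ P) ∩ (P ∩ ((S ∩ R) ∪ ((S ∖ P) ∪ (Q ∩ S)))) = {}
S ∖ ((Q ∖ P) ∩ (P ∩ ((S ∩ R) ∪ ((S ∖ P) ∪ (Q ∩ S))))) = {1,8,11,13}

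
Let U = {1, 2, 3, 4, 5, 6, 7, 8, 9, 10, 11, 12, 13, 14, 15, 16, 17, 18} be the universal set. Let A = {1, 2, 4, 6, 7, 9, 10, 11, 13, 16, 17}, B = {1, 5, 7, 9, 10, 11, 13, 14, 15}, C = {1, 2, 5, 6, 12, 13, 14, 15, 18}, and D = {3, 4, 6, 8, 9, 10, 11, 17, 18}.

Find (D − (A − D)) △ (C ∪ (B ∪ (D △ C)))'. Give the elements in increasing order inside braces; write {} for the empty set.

{3, 4, 6, 8, 9, 10, 11, 16, 17, 18}

A − D = {1, 2, 7, 13, 16}
D − (A − D) = {3, 4, 6, 8, 9, 10, 11, 17, 18}
D △ C = {1, 2, 3, 4, 5, 8, 9, 10, 11, 12, 13, 14, 15, 17}
B ∪ (D △ C) = {1, 2, 3, 4, 5, 7, 8, 9, 10, 11, 12, 13, 14, 15, 17}
C ∪ (B ∪ (D △ C)) = {1, 2, 3, 4, 5, 6, 7, 8, 9, 10, 11, 12, 13, 14, 15, 17, 18}
(C ∪ (B ∪ (D △ C)))' = {16}
(D − (A − D)) △ (C ∪ (B ∪ (D △ C)))' = {3, 4, 6, 8, 9, 10, 11, 16, 17, 18}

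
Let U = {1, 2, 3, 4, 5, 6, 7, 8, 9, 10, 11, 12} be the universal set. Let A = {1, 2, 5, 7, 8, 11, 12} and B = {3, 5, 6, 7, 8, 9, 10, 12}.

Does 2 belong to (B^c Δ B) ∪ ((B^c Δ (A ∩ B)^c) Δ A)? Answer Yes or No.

Yes

2 ∉ B, so 2 ∈ B^c
2 ∈ B^c and 2 ∉ B, so 2 ∈ B^c Δ B
2 ∉ B, so 2 ∈ B^c
2 ∈ A and 2 ∉ B, so 2 ∉ A ∩ B
2 ∈ (A ∩ B)^c since 2 ∉ (A ∩ B)
2 ∈ B^c and 2 ∈ (A ∩ B)^c, so 2 ∉ B^c Δ (A ∩ B)^c
2 ∉ (B^c Δ (A ∩ B)^c) and 2 ∈ A, so 2 ∈ (B^c Δ (A ∩ B)^c) Δ A
2 ∈ (B^c Δ B) and 2 ∈ ((B^c Δ (A ∩ B)^c) Δ A), so 2 ∈ (B^c Δ B) ∪ ((B^c Δ (A ∩ B)^c) Δ A)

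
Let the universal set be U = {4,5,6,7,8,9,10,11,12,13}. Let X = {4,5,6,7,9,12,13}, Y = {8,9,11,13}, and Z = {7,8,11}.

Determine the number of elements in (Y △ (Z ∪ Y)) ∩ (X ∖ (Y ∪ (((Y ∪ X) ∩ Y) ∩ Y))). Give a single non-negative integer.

1

Z ∪ Y = {7,8,9,11,13}
Y △ (Z ∪ Y) = {7}
Y ∪ X = {4,5,6,7,8,9,11,12,13}
(Y ∪ X) ∩ Y = {8,9,11,13}
((Y ∪ X) ∩ Y) ∩ Y = {8,9,11,13}
Y ∪ (((Y ∪ X) ∩ Y) ∩ Y) = {8,9,11,13}
X ∖ (Y ∪ (((Y ∪ X) ∩ Y) ∩ Y)) = {4,5,6,7,12}
(Y △ (Z ∪ Y)) ∩ (X ∖ (Y ∪ (((Y ∪ X) ∩ Y) ∩ Y))) = {7}
|(Y △ (Z ∪ Y)) ∩ (X ∖ (Y ∪ (((Y ∪ X) ∩ Y) ∩ Y)))| = 1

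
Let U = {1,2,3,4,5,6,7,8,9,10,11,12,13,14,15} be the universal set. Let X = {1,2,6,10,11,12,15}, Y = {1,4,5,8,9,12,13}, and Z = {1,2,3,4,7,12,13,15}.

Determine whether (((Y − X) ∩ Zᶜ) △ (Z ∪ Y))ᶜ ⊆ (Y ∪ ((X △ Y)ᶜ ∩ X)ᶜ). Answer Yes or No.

Y − X = {4,5,8,9,13}
Zᶜ = {5,6,8,9,10,11,14}
(Y − X) ∩ Zᶜ = {5,8,9}
Z ∪ Y = {1,2,3,4,5,7,8,9,12,13,15}
((Y − X) ∩ Zᶜ) △ (Z ∪ Y) = {1,2,3,4,7,12,13,15}
(((Y − X) ∩ Zᶜ) △ (Z ∪ Y))ᶜ = {5,6,8,9,10,11,14}
X △ Y = {2,4,5,6,8,9,10,11,13,15}
(X △ Y)ᶜ = {1,3,7,12,14}
(X △ Y)ᶜ ∩ X = {1,12}
((X △ Y)ᶜ ∩ X)ᶜ = {2,3,4,5,6,7,8,9,10,11,13,14,15}
Y ∪ ((X △ Y)ᶜ ∩ X)ᶜ = {1,2,3,4,5,6,7,8,9,10,11,12,13,14,15}
Every element of {5,6,8,9,10,11,14} is in {1,2,3,4,5,6,7,8,9,10,11,12,13,14,15}, so (((Y − X) ∩ Zᶜ) △ (Z ∪ Y))ᶜ ⊆ Y ∪ ((X △ Y)ᶜ ∩ X)ᶜ.

Yes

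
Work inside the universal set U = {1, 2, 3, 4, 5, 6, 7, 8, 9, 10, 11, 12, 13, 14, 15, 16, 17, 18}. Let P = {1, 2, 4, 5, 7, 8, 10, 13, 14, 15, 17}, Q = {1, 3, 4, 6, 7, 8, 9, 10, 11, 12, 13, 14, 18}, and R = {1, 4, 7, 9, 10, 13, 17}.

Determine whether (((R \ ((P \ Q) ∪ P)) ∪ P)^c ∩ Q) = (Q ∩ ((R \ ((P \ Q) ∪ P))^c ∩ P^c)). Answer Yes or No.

P \ Q = {2, 5, 15, 17}
(P \ Q) ∪ P = {1, 2, 4, 5, 7, 8, 10, 13, 14, 15, 17}
R \ ((P \ Q) ∪ P) = {9}
(R \ ((P \ Q) ∪ P)) ∪ P = {1, 2, 4, 5, 7, 8, 9, 10, 13, 14, 15, 17}
((R \ ((P \ Q) ∪ P)) ∪ P)^c = {3, 6, 11, 12, 16, 18}
((R \ ((P \ Q) ∪ P)) ∪ P)^c ∩ Q = {3, 6, 11, 12, 18}
(R \ ((P \ Q) ∪ P))^c = {1, 2, 3, 4, 5, 6, 7, 8, 10, 11, 12, 13, 14, 15, 16, 17, 18}
P^c = {3, 6, 9, 11, 12, 16, 18}
(R \ ((P \ Q) ∪ P))^c ∩ P^c = {3, 6, 11, 12, 16, 18}
Q ∩ ((R \ ((P \ Q) ∪ P))^c ∩ P^c) = {3, 6, 11, 12, 18}
Both equal {3, 6, 11, 12, 18}, so ((R \ ((P \ Q) ∪ P)) ∪ P)^c ∩ Q = Q ∩ ((R \ ((P \ Q) ∪ P))^c ∩ P^c).

Yes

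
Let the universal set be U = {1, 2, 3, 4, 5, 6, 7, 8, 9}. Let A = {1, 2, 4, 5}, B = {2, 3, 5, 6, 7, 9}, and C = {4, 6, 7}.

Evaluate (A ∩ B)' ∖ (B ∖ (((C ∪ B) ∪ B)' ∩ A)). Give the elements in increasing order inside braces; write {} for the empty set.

A ∩ B = {2, 5}
(A ∩ B)' = {1, 3, 4, 6, 7, 8, 9}
C ∪ B = {2, 3, 4, 5, 6, 7, 9}
(C ∪ B) ∪ B = {2, 3, 4, 5, 6, 7, 9}
((C ∪ B) ∪ B)' = {1, 8}
((C ∪ B) ∪ B)' ∩ A = {1}
B ∖ (((C ∪ B) ∪ B)' ∩ A) = {2, 3, 5, 6, 7, 9}
(A ∩ B)' ∖ (B ∖ (((C ∪ B) ∪ B)' ∩ A)) = {1, 4, 8}

{1, 4, 8}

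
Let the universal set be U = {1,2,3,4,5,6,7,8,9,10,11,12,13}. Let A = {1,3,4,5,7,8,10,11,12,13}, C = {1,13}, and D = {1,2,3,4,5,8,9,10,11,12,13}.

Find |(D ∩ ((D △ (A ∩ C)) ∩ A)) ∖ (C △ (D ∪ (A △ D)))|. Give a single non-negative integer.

A ∩ C = {1,13}
D △ (A ∩ C) = {2,3,4,5,8,9,10,11,12}
(D △ (A ∩ C)) ∩ A = {3,4,5,8,10,11,12}
D ∩ ((D △ (A ∩ C)) ∩ A) = {3,4,5,8,10,11,12}
A △ D = {2,7,9}
D ∪ (A △ D) = {1,2,3,4,5,7,8,9,10,11,12,13}
C △ (D ∪ (A △ D)) = {2,3,4,5,7,8,9,10,11,12}
(D ∩ ((D △ (A ∩ C)) ∩ A)) ∖ (C △ (D ∪ (A △ D))) = {}
|(D ∩ ((D △ (A ∩ C)) ∩ A)) ∖ (C △ (D ∪ (A △ D)))| = 0

0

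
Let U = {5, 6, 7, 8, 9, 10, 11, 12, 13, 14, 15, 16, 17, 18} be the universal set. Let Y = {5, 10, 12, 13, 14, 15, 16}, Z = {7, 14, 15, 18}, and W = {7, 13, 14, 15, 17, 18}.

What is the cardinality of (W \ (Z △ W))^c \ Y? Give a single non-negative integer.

5

Z △ W = {13, 17}
W \ (Z △ W) = {7, 14, 15, 18}
(W \ (Z △ W))^c = {5, 6, 8, 9, 10, 11, 12, 13, 16, 17}
(W \ (Z △ W))^c \ Y = {6, 8, 9, 11, 17}
|(W \ (Z △ W))^c \ Y| = 5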